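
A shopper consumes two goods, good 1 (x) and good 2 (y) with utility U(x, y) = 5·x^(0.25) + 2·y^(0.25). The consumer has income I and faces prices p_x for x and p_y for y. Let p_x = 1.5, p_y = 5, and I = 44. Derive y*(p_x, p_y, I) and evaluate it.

y* = 1.4501

MU_x ∝ 5·x^(-0.75), MU_y ∝ 2·y^(-0.75), so MRS = (5/2)·(y/x)^(0.75) = p_x/p_y.
Solve for the ratio: y/x = [(2/5)·p_x/p_y]^(4/3).
Substitute y = (y/x)·x into the budget: x* = I/(p_x + p_y·(y/x)).
Numerically y/x = 0.059189, so x* = 44/(1.5 + 5·0.059189) = 24.4996 and y* = 0.059189·24.4996 = 1.4501.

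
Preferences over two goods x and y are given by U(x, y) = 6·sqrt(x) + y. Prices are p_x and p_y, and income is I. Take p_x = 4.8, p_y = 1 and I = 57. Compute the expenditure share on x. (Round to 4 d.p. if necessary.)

Set MRS = p_x/p_y: 3·x^(−1/2) = p_x/p_y.
Thus x* = (3·p_y/p_x)² — independent of I — with the rest of income spent on y.
Plugging in: x* = (3·1/4.8)² = 0.3906, y* = 55.125.
Expenditure on x: 4.8·0.3906 = 1.875; share = 0.0329.

share on x = 0.0329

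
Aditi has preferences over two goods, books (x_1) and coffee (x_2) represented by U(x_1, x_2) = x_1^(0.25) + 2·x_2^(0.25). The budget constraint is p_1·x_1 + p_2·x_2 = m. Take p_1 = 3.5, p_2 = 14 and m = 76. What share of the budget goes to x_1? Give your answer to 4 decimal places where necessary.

share on x_1 = 0.3865

With the ratio pinned down, the budget gives x_1* = m/(p_1 + p_2·(x_2/x_1)) and x_2* = (x_2/x_1)·x_1*.
Numerically x_2/x_1 = 0.39685, so x_1* = 76/(3.5 + 14·0.39685) = 8.3923 and x_2* = 0.39685·8.3923 = 3.3305.
Expenditure on x_1: 3.5·8.3923 = 29.3731; share = 0.3865.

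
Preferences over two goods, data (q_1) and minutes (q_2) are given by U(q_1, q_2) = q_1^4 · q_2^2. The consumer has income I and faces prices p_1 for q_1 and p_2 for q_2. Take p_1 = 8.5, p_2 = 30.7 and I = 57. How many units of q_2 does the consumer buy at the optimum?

Demand: q_1*(p_1,p_2,I) = 2/3·I/p_1 and q_2* = 1/3·I/p_2.
At p_1=8.5, p_2=30.7, I=57: q_2* = 1/3·57/30.7 = 0.6189.

q_2* = 0.6189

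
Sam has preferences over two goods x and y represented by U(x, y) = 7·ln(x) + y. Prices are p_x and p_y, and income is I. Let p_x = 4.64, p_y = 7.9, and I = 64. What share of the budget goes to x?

So x*(p_x,p_y) = 7·p_y/p_x, independent of income; and y* = (I − 7·p_y)/p_y.
At the given prices: x* = 7·7.9/4.64 = 11.9181, and y* = 1.1013.
Expenditure on x: 4.64·11.9181 = 55.3; share = 0.8641.

share on x = 0.8641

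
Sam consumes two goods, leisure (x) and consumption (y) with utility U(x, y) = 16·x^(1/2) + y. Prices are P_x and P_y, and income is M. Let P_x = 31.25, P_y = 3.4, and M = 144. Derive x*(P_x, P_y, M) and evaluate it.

Utility is quasi-linear in y; the FOC for x is 8/√x = P_x/P_y.
Thus x* = (8·P_y/P_x)² — independent of M — with the rest of income spent on y.
Plugging in: x* = (8·3.4/31.25)² = 0.7576.

x* = 0.7576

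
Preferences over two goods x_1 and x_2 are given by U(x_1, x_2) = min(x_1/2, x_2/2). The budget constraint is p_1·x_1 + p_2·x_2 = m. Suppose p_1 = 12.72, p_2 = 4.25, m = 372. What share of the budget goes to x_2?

Leontief preferences: the optimum is at the kink where x_1/2 = x_2/2, i.e. x_2 = x_1.
Budget: p_1·x_1 + p_2·x_1 = m, so (2·p_1 + 2·p_2)·x_1 = 2·m.
Demand: x_1*(p_1,p_2,m) = 2·m/(2·p_1 + 2·p_2), x_2* = 2·m/(2·p_1 + 2·p_2).
Here 2·12.72 + 2·4.25 = 33.94, giving x_1* = 21.921 and x_2* = 21.921.
Expenditure on x_2: 4.25·21.921 = 93.1644; share = 0.2504.

share on x_2 = 0.2504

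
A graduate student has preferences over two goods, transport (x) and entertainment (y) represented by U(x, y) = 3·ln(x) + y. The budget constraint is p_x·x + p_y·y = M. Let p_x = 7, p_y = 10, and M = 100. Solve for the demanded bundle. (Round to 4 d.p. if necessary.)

x* = 4.2857, y* = 7

So x*(p_x,p_y) = 3·p_y/p_x, independent of income; and y* = (M − 3·p_y)/p_y.
At the given prices: x* = 3·10/7 = 4.2857, and y* = 7.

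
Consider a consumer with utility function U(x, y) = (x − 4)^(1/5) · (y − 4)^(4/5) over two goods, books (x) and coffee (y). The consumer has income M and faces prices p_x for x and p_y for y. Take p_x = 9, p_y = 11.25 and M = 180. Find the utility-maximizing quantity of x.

x* = 6.2

Discretionary income = 180 − 4·9 − 4·11.25 = 99; x* = 4 + 0.2·99/9 = 6.2.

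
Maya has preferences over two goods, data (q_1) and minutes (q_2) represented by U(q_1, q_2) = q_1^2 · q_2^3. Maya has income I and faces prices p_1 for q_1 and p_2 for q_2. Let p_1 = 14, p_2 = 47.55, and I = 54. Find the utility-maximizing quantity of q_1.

Tangency: MRS = (2/3)·q_2/q_1 = p_1/p_2.
Rearranging, p_2·q_2 = (3/2)·p_1·q_1. Substituting into the budget gives p_1·q_1·(1 + (3/2)) = I.
Demand: q_1*(p_1,p_2,I) = 0.4·I/p_1 and q_2* = 0.6·I/p_2.
At p_1=14, p_2=47.55, I=54: q_1* = 0.4·54/14 = 1.5429.

q_1* = 1.5429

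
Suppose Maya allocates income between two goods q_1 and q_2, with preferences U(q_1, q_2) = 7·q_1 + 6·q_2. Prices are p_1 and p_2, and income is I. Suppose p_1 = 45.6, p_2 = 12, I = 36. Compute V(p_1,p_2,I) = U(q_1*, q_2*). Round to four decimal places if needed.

Perfect substitutes: compare marginal utility per dollar. 7/p_1 vs 6/p_2 → 0.1535 vs 0.5.
q_2 gives more utility per dollar, so spend all income on q_2: q_2* = I/p_2, q_1* = 0.
Numerically: q_1* = 0, q_2* = 3.
Utility at the optimum: U(0, 3) = 18.

V = 18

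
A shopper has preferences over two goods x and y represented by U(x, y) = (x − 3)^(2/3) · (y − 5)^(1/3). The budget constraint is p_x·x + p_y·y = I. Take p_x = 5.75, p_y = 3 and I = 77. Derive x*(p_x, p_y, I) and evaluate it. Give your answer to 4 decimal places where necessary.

MRS = 2·(y−5)/(x−3). Tangency with p_x/p_y gives y−5 = (1/2)·(p_x/p_y)·(x−3).
After buying the subsistence bundle (3, 5), a share 2/3 of the remaining income goes to x: x* = 3 + 2/3·(I − 3p_x − 5p_y)/p_x.
Discretionary income = 77 − 3·5.75 − 5·3 = 44.75; x* = 3 + 2/3·44.75/5.75 = 8.1884.

x* = 8.1884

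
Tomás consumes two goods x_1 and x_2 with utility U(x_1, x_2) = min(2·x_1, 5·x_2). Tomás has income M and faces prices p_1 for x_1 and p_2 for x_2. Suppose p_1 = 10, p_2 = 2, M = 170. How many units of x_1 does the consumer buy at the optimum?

Here 5·10 + 2·2 = 54, giving x_1* = 15.7407.

x_1* = 15.7407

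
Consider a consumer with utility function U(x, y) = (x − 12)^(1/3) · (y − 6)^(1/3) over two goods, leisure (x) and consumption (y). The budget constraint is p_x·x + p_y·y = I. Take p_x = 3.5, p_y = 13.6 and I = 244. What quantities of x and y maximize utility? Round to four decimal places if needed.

This is Cobb-Douglas in (x−12, y−6): tangency gives 1/3·p_y·(y−6) = 1/3·p_x·(x−12).
After buying the subsistence bundle (12, 6), a share 0.5 of the remaining income goes to x: x* = 12 + 0.5·(I − 12p_x − 6p_y)/p_x.
Discretionary income = 244 − 12·3.5 − 6·13.6 = 120.4; x* = 12 + 0.5·120.4/3.5 = 29.2; y* = 6 + 0.5·120.4/13.6 = 10.4265.

x* = 29.2, y* = 10.4265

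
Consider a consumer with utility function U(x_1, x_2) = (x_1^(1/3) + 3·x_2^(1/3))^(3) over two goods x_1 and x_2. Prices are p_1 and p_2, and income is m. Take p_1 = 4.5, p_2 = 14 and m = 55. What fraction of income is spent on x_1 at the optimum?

share on x_1 = 0.2534

MU_x_1 ∝ x_1^(-2/3), MU_x_2 ∝ 3·x_2^(-2/3), so MRS = (1/3)·(x_2/x_1)^(2/3) = p_1/p_2.
Solve for the ratio: x_2/x_1 = [3·p_1/p_2]^(1.5).
Substitute x_2 = (x_2/x_1)·x_1 into the budget: x_1* = m/(p_1 + p_2·(x_2/x_1)).
Numerically x_2/x_1 = 0.94691, so x_1* = 55/(4.5 + 14·0.94691) = 3.0974 and x_2* = 0.94691·3.0974 = 2.933.
Expenditure on x_1: 4.5·3.0974 = 13.9384; share = 0.2534.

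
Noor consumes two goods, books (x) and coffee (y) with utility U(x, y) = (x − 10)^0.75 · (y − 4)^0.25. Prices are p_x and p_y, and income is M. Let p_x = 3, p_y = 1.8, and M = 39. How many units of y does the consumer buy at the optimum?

MRS = 3·(y−4)/(x−10). Tangency with p_x/p_y gives y−4 = (1/3)·(p_x/p_y)·(x−10).
Substituting into the budget: x* = 10 + 0.75·(M − 10·p_x − 4·p_y)/p_x, and y* = 4 + 0.25·(…)/p_y.
Discretionary income = 39 − 10·3 − 4·1.8 = 1.8; y* = 4 + 0.25·1.8/1.8 = 4.25.

y* = 4.25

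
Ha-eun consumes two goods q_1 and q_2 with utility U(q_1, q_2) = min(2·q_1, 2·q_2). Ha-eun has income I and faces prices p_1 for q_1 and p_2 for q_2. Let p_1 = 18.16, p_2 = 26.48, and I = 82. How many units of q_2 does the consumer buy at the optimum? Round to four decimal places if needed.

q_2* = 1.8369

Leontief preferences: the optimum is at the kink where q_1/2 = q_2/2, i.e. q_2 = q_1.
Budget: p_1·q_1 + p_2·q_1 = I, so (2·p_1 + 2·p_2)·q_1 = 2·I.
Demand: q_1*(p_1,p_2,I) = 2·I/(2·p_1 + 2·p_2), q_2* = 2·I/(2·p_1 + 2·p_2).
Here 2·18.16 + 2·26.48 = 89.28, giving q_2* = 1.8369.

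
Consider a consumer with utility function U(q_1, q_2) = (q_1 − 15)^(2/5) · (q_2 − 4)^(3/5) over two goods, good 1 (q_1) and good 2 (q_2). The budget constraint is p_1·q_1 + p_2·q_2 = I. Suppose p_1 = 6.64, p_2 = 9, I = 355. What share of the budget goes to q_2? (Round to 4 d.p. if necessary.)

share on q_2 = 0.4722

This is Cobb-Douglas in (q_1−15, q_2−4): tangency gives 0.4·p_2·(q_2−4) = 0.6·p_1·(q_1−15).
Substituting into the budget: q_1* = 15 + 0.4·(I − 15·p_1 − 4·p_2)/p_1, and q_2* = 4 + 0.6·(…)/p_2.
Discretionary income = 355 − 15·6.64 − 4·9 = 219.4; q_1* = 15 + 0.4·219.4/6.64 = 28.2169; q_2* = 4 + 0.6·219.4/9 = 18.6267.
Expenditure on q_2: 9·18.6267 = 167.64; share = 0.4722.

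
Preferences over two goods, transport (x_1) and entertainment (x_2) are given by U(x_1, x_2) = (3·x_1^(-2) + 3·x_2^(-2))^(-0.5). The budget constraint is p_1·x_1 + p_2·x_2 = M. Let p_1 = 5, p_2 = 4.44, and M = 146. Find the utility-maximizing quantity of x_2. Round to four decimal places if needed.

x_2* = 15.7908

MU_x_1 ∝ 3·x_1^(-3), MU_x_2 ∝ 3·x_2^(-3), so MRS = (x_2/x_1)^(3) = p_1/p_2.
Hence x_2/x_1 = (p_1/p_2)^(1/(3)), i.e. raised to the 1/3 power.
Substitute x_2 = (x_2/x_1)·x_1 into the budget: x_1* = M/(p_1 + p_2·(x_2/x_1)).
Numerically x_2/x_1 = 1.040389, so x_1* = 146/(5 + 4.44·1.040389) = 15.1778 and x_2* = 1.040389·15.1778 = 15.7908.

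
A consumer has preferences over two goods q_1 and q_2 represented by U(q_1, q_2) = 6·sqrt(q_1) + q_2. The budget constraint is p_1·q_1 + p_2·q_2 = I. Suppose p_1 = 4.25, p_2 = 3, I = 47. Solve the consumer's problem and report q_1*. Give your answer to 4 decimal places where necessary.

q_1* = 4.4844

Utility is quasi-linear in q_2; the FOC for q_1 is 3/√q_1 = p_1/p_2.
Thus q_1* = (3·p_2/p_1)² — independent of I — with the rest of income spent on q_2.
Plugging in: q_1* = (3·3/4.25)² = 4.4844.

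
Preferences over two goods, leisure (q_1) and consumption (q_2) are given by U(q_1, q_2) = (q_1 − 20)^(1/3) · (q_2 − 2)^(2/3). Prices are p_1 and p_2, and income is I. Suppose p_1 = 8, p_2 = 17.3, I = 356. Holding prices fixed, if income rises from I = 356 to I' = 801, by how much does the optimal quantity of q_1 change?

Δq_1* = 18.5417

MRS = (1/2)·(q_2−2)/(q_1−20). Tangency with p_1/p_2 gives q_2−2 = 2·(p_1/p_2)·(q_1−20).
After buying the subsistence bundle (20, 2), a share 1/3 of the remaining income goes to q_1: q_1* = 20 + 1/3·(I − 20p_1 − 2p_2)/p_1.
Discretionary income = 356 − 20·8 − 2·17.3 = 161.4; q_1* = 20 + 1/3·161.4/8 = 26.725.
At I' = 801: q_1* = 45.2667. Change: 45.2667 − 26.725 = 18.5417.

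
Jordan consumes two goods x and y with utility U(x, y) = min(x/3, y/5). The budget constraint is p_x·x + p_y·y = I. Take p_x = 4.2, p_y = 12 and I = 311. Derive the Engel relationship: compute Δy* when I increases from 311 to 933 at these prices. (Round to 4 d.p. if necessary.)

Leontief preferences: the optimum is at the kink where x/3 = y/5, i.e. y = (5/3)·x.
Budget: p_x·x + p_y·(5/3)·x = I, so (3·p_x + 5·p_y)·x = 3·I.
Demand: x*(p_x,p_y,I) = 3·I/(3·p_x + 5·p_y), y* = 5·I/(3·p_x + 5·p_y).
Here 3·4.2 + 5·12 = 72.6, giving y* = 21.4187.
At I' = 933: y* = 64.2562. Change: 64.2562 − 21.4187 = 42.8375.

Δy* = 42.8375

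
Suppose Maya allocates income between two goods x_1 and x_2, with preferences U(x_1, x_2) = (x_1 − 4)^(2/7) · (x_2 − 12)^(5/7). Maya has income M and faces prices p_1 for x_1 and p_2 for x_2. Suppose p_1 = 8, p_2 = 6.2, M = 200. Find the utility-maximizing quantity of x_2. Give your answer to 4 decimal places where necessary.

x_2* = 22.7834

After buying the subsistence bundle (4, 12), a share 2/7 of the remaining income goes to x_1: x_1* = 4 + 2/7·(M − 4p_1 − 12p_2)/p_1.
Discretionary income = 200 − 4·8 − 12·6.2 = 93.6; x_2* = 12 + 5/7·93.6/6.2 = 22.7834.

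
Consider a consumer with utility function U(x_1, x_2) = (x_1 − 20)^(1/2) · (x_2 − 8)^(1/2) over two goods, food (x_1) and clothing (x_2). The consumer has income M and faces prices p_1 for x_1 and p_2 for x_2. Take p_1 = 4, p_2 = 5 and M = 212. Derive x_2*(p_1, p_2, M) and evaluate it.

Let x_1' = x_1−20, x_2' = x_2−8. MRS = x_2'/x_1' = p_1/p_2.
Substituting into the budget: x_1* = 20 + 0.5·(M − 20·p_1 − 8·p_2)/p_1, and x_2* = 8 + 0.5·(…)/p_2.
Discretionary income = 212 − 20·4 − 8·5 = 92; x_2* = 8 + 0.5·92/5 = 17.2.

x_2* = 17.2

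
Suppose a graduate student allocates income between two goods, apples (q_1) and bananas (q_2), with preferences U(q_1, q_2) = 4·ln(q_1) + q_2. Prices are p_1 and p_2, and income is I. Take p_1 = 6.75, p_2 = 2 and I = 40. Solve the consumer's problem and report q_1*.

q_1* = 1.1852

At the given prices: q_1* = 4·2/6.75 = 1.1852.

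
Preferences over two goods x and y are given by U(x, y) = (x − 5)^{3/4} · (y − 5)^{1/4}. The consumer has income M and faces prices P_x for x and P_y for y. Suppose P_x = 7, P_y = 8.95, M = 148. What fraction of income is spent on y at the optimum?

share on y = 0.4177

Let x' = x−5, y' = y−5. MRS = 3·y'/x' = P_x/P_y.
After buying the subsistence bundle (5, 5), a share 0.75 of the remaining income goes to x: x* = 5 + 0.75·(M − 5P_x − 5P_y)/P_x.
Discretionary income = 148 − 5·7 − 5·8.95 = 68.25; x* = 5 + 0.75·68.25/7 = 12.3125; y* = 5 + 0.25·68.25/8.95 = 6.9064.
Expenditure on y: 8.95·6.9064 = 61.8125; share = 0.4177.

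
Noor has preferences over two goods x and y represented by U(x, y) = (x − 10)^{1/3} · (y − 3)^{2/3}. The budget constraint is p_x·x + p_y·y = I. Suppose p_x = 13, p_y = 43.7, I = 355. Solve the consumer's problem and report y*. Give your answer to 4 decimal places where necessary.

MRS = (1/2)·(y−3)/(x−10). Tangency with p_x/p_y gives y−3 = 2·(p_x/p_y)·(x−10).
Substituting into the budget: x* = 10 + 1/3·(I − 10·p_x − 3·p_y)/p_x, and y* = 3 + 2/3·(…)/p_y.
Discretionary income = 355 − 10·13 − 3·43.7 = 93.9; y* = 3 + 2/3·93.9/43.7 = 4.4325.

y* = 4.4325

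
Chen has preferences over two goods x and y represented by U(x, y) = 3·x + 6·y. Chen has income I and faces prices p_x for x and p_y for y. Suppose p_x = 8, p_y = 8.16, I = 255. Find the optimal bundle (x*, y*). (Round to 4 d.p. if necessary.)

y gives more utility per dollar, so spend all income on y: y* = I/p_y, x* = 0.
Numerically: x* = 0, y* = 31.25.

x* = 0, y* = 31.25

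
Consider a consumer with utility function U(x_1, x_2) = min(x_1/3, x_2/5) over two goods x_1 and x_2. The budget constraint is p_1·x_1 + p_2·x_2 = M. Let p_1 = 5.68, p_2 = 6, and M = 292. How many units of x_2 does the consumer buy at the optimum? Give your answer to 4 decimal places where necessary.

With perfect complements, no substitution: consume in ratio x_1:x_2 = 3:5.
Budget: p_1·x_1 + p_2·(5/3)·x_1 = M, so (3·p_1 + 5·p_2)·x_1 = 3·M.
Demand: x_1*(p_1,p_2,M) = 3·M/(3·p_1 + 5·p_2), x_2* = 5·M/(3·p_1 + 5·p_2).
Here 3·5.68 + 5·6 = 47.04, giving x_2* = 31.0374.

x_2* = 31.0374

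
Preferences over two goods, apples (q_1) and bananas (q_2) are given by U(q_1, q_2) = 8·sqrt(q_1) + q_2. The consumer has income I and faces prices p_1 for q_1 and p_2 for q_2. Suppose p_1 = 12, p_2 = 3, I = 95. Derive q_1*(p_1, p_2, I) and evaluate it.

q_1* = 1

Set MRS = p_1/p_2: 4·q_1^(−1/2) = p_1/p_2.
Thus q_1* = (4·p_2/p_1)² — independent of I — with the rest of income spent on q_2.
Plugging in: q_1* = (4·3/12)² = 1.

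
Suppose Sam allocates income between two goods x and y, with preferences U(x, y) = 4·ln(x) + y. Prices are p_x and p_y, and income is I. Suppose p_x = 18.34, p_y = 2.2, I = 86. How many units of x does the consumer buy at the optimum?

x* = 0.4798

So x*(p_x,p_y) = 4·p_y/p_x, independent of income; and y* = (I − 4·p_y)/p_y.
At the given prices: x* = 4·2.2/18.34 = 0.4798.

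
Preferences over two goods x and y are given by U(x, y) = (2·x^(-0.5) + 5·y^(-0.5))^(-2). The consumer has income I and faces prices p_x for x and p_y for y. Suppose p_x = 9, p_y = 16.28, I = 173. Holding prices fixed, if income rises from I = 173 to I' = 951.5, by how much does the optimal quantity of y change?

Δy* = 33.0803

Numerically y/x = 1.240753, so x* = 173/(9 + 16.28·1.240753) = 5.9248 and y* = 1.240753·5.9248 = 7.3512.
At I' = 951.5: y* = 40.4315. Change: 40.4315 − 7.3512 = 33.0803.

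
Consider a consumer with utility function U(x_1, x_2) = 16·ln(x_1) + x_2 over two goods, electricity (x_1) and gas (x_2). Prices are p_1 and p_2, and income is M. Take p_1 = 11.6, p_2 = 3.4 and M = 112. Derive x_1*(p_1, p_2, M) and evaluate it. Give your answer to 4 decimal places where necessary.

x_1* = 4.6897

So x_1*(p_1,p_2) = 16·p_2/p_1, independent of income; and x_2* = (M − 16·p_2)/p_2.
At the given prices: x_1* = 16·3.4/11.6 = 4.6897.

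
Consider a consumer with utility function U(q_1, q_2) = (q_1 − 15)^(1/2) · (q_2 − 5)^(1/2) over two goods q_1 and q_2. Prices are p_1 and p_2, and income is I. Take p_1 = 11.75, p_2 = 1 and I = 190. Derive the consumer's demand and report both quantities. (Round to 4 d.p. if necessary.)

This is Cobb-Douglas in (q_1−15, q_2−5): tangency gives 0.5·p_2·(q_2−5) = 0.5·p_1·(q_1−15).
After buying the subsistence bundle (15, 5), a share 0.5 of the remaining income goes to q_1: q_1* = 15 + 0.5·(I − 15p_1 − 5p_2)/p_1.
Discretionary income = 190 − 15·11.75 − 5·1 = 8.75; q_1* = 15 + 0.5·8.75/11.75 = 15.3723; q_2* = 5 + 0.5·8.75/1 = 9.375.

q_1* = 15.3723, q_2* = 9.375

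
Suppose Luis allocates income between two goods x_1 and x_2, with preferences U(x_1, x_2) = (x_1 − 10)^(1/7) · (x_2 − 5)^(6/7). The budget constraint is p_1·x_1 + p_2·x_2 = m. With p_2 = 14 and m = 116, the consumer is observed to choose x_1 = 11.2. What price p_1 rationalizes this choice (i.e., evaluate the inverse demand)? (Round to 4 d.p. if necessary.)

Let x_1' = x_1−10, x_2' = x_2−5. MRS = (1/6)·x_2'/x_1' = p_1/p_2.
After buying the subsistence bundle (10, 5), a share 1/7 of the remaining income goes to x_1: x_1* = 10 + 1/7·(m − 10p_1 − 5p_2)/p_1.
Set x_1* = 11.2 in the demand function and solve for p_1: p_1 = 2.5.

p_1 = 2.5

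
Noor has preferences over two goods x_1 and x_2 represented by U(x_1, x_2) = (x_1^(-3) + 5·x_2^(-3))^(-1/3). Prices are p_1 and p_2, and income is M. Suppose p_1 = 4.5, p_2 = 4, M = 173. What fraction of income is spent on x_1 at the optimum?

MRS = MU_x_1/MU_x_2 = (1/5)·(x_2/x_1)^(4). Set equal to p_1/p_2.
Hence x_2/x_1 = (5·p_1/p_2)^(1/(4)), i.e. raised to the 0.25 power.
Substitute x_2 = (x_2/x_1)·x_1 into the budget: x_1* = M/(p_1 + p_2·(x_2/x_1)).
Numerically x_2/x_1 = 1.540035, so x_1* = 173/(4.5 + 4·1.540035) = 16.2287 and x_2* = 1.540035·16.2287 = 24.9927.
Expenditure on x_1: 4.5·16.2287 = 73.0291; share = 0.4221.

share on x_1 = 0.4221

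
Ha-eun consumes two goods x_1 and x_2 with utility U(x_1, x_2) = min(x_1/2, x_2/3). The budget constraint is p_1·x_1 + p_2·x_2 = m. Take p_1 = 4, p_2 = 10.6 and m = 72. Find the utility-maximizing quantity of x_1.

Demand: x_1*(p_1,p_2,m) = 2·m/(2·p_1 + 3·p_2), x_2* = 3·m/(2·p_1 + 3·p_2).
Here 2·4 + 3·10.6 = 39.8, giving x_1* = 3.6181.

x_1* = 3.6181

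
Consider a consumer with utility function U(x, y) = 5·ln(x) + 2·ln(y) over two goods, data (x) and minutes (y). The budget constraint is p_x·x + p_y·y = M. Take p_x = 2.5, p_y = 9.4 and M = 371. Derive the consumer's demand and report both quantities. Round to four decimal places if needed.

x* = 106, y* = 11.2766

At p_x=2.5, p_y=9.4, M=371: x* = 5/7·371/2.5 = 106, y* = 11.2766.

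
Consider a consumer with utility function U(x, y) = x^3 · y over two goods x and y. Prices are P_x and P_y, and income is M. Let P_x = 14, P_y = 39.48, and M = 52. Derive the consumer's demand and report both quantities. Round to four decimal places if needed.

At P_x=14, P_y=39.48, M=52: x* = 0.75·52/14 = 2.7857, y* = 0.3293.

x* = 2.7857, y* = 0.3293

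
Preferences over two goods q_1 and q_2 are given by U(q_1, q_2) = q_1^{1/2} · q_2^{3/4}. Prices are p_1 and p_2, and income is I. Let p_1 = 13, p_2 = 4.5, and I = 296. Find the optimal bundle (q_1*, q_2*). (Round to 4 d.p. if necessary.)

Tangency: MRS = (2/3)·q_2/q_1 = p_1/p_2.
So 0.5·p_2·q_2 = 0.75·p_1·q_1; combined with the budget, a share 0.4 of income goes to q_1.
Demand: q_1*(p_1,p_2,I) = 0.4·I/p_1 and q_2* = 0.6·I/p_2.
At p_1=13, p_2=4.5, I=296: q_1* = 0.4·296/13 = 9.1077, q_2* = 39.4667.

q_1* = 9.1077, q_2* = 39.4667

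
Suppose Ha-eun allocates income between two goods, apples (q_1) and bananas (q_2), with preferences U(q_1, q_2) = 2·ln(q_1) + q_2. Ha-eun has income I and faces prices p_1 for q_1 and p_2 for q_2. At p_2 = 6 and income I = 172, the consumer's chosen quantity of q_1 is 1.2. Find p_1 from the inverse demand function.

MU_q_1 = 2/q_1, MU_q_2 = 1. Tangency: 2/q_1 = p_1/p_2.
So q_1*(p_1,p_2) = 2·p_2/p_1, independent of income; and q_2* = (I − 2·p_2)/p_2.
Set q_1* = 1.2 in the demand function and solve for p_1: p_1 = 10.

p_1 = 10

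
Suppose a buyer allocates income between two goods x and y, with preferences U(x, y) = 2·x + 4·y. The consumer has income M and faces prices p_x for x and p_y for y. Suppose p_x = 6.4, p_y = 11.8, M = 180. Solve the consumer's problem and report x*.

x* = 0

Numerically: x* = 0, y* = 15.2542.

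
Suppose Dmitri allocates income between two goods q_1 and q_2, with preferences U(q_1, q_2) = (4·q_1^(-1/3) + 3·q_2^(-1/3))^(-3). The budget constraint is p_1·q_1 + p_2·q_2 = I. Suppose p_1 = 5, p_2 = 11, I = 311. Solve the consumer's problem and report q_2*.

MRS = MU_q_1/MU_q_2 = (4/3)·(q_2/q_1)^(4/3). Set equal to p_1/p_2.
Solve for the ratio: q_2/q_1 = [(3/4)·p_1/p_2]^(0.75).
With the ratio pinned down, the budget gives q_1* = I/(p_1 + p_2·(q_2/q_1)) and q_2* = (q_2/q_1)·q_1*.
Numerically q_2/q_1 = 0.446148, so q_1* = 311/(5 + 11·0.446148) = 31.39 and q_2* = 0.446148·31.39 = 14.0046.

q_2* = 14.0046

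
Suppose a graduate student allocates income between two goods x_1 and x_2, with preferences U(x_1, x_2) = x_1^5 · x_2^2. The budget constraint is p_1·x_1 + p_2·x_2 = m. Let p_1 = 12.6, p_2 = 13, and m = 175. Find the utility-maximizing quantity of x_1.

x_1* = 9.9206

At p_1=12.6, p_2=13, m=175: x_1* = 5/7·175/12.6 = 9.9206.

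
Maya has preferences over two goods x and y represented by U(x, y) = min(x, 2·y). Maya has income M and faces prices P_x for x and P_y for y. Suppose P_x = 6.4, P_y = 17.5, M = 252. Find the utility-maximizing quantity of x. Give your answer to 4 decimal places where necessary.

Demand: x*(P_x,P_y,M) = 2·M/(2·P_x + P_y), y* = M/(2·P_x + P_y).
Here 2·6.4 + 17.5 = 30.3, giving x* = 16.6337.

x* = 16.6337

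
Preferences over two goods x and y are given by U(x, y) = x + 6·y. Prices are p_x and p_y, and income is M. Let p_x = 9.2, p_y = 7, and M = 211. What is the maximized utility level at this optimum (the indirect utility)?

V = 180.8571

Linear utility — the consumer picks whichever good has higher MU/price: 1/9.2 = 0.1087 vs 6/7 = 0.8571.
y gives more utility per dollar, so spend all income on y: y* = M/p_y, x* = 0.
Numerically: x* = 0, y* = 30.1429.
Utility at the optimum: U(0, 30.1429) = 180.8571.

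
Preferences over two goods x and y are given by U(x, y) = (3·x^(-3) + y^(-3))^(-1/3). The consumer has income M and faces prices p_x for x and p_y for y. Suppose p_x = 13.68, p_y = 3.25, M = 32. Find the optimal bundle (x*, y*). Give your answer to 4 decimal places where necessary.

x* = 1.8586, y* = 2.0228

MU_x ∝ 3·x^(-4), MU_y ∝ y^(-4), so MRS = 3·(y/x)^(4) = p_x/p_y.
Solve for the ratio: y/x = [(1/3)·p_x/p_y]^(0.25).
Substitute y = (y/x)·x into the budget: x* = M/(p_x + p_y·(y/x)).
Numerically y/x = 1.088354, so x* = 32/(13.68 + 3.25·1.088354) = 1.8586 and y* = 1.088354·1.8586 = 2.0228.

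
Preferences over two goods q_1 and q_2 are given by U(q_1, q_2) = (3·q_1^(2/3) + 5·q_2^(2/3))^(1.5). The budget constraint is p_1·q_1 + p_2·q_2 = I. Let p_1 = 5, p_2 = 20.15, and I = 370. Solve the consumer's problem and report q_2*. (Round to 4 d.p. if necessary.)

q_2* = 4.0732

MU_q_1 ∝ 3·q_1^(-1/3), MU_q_2 ∝ 5·q_2^(-1/3), so MRS = (3/5)·(q_2/q_1)^(1/3) = p_1/p_2.
Solve for the ratio: q_2/q_1 = [(5/3)·p_1/p_2]^(3).
With the ratio pinned down, the budget gives q_1* = I/(p_1 + p_2·(q_2/q_1)) and q_2* = (q_2/q_1)·q_1*.
Numerically q_2/q_1 = 0.070734, so q_1* = 370/(5 + 20.15·0.070734) = 57.5849 and q_2* = 0.070734·57.5849 = 4.0732.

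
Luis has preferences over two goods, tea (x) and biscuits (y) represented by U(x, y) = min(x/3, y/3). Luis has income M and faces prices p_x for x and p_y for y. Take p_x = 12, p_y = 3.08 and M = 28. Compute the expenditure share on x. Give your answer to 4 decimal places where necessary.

share on x = 0.7958

Leontief preferences: the optimum is at the kink where x/3 = y/3, i.e. y = x.
Budget: p_x·x + p_y·x = M, so (3·p_x + 3·p_y)·x = 3·M.
Demand: x*(p_x,p_y,M) = 3·M/(3·p_x + 3·p_y), y* = 3·M/(3·p_x + 3·p_y).
Here 3·12 + 3·3.08 = 45.24, giving x* = 1.8568 and y* = 1.8568.
Expenditure on x: 12·1.8568 = 22.2812; share = 0.7958.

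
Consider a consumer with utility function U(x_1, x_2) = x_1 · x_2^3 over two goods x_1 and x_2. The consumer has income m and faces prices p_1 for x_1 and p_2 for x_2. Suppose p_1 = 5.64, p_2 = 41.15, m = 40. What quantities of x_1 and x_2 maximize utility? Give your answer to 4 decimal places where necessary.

At p_1=5.64, p_2=41.15, m=40: x_1* = 0.25·40/5.64 = 1.773, x_2* = 0.729.

x_1* = 1.773, x_2* = 0.729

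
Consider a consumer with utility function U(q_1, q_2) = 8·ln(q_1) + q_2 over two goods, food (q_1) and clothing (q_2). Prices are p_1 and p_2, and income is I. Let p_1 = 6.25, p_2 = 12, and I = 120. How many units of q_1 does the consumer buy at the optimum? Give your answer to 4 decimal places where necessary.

q_1* = 15.36

MU_q_1 = 8/q_1, MU_q_2 = 1. Tangency: 8/q_1 = p_1/p_2.
So q_1*(p_1,p_2) = 8·p_2/p_1, independent of income; and q_2* = (I − 8·p_2)/p_2.
At the given prices: q_1* = 8·12/6.25 = 15.36.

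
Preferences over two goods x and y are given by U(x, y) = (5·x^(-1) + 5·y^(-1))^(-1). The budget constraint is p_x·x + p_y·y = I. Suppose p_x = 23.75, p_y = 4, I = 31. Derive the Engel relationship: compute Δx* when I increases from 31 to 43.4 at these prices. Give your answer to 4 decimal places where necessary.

Δx* = 0.3702

MRS = MU_x/MU_y = (y/x)^(2). Set equal to p_x/p_y.
Hence y/x = (p_x/p_y)^(1/(2)), i.e. raised to the 0.5 power.
Substitute y = (y/x)·x into the budget: x* = I/(p_x + p_y·(y/x)).
Numerically y/x = 2.436699, so x* = 31/(23.75 + 4·2.436699) = 0.9255.
At I' = 43.4: x* = 1.2956. Change: 1.2956 − 0.9255 = 0.3702.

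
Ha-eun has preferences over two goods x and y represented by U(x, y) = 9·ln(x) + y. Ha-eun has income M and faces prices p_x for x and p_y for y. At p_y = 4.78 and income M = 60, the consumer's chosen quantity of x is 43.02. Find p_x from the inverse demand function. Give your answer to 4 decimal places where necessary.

Set MRS = p_x/p_y: (9/x)/1 = p_x/p_y.
So x*(p_x,p_y) = 9·p_y/p_x, independent of income; and y* = (M − 9·p_y)/p_y.
Set x* = 43.02 in the demand function and solve for p_x: p_x = 1.

p_x = 1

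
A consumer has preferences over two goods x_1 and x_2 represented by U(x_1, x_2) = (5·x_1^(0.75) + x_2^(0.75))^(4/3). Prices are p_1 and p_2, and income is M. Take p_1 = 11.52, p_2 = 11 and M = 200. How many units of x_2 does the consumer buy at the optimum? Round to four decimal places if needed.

Substitute x_2 = (x_2/x_1)·x_1 into the budget: x_1* = M/(p_1 + p_2·(x_2/x_1)).
Numerically x_2/x_1 = 0.001925, so x_1* = 200/(11.52 + 11·0.001925) = 17.3293 and x_2* = 0.001925·17.3293 = 0.0334.

x_2* = 0.0334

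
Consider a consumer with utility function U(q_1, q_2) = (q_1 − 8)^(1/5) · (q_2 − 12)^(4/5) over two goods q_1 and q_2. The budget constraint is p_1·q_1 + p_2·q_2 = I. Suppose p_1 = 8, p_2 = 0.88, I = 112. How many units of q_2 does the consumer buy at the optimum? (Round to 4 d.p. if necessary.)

Let q_1' = q_1−8, q_2' = q_2−12. MRS = (1/4)·q_2'/q_1' = p_1/p_2.
Substituting into the budget: q_1* = 8 + 0.2·(I − 8·p_1 − 12·p_2)/p_1, and q_2* = 12 + 0.8·(…)/p_2.
Discretionary income = 112 − 8·8 − 12·0.88 = 37.44; q_2* = 12 + 0.8·37.44/0.88 = 46.0364.

q_2* = 46.0364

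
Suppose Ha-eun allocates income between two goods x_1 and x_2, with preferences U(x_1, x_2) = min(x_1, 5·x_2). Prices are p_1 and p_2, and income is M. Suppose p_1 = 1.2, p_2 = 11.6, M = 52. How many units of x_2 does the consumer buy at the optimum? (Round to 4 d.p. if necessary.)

Leontief preferences: the optimum is at the kink where x_1/5 = x_2/1, i.e. x_2 = (1/5)·x_1.
Budget: p_1·x_1 + p_2·(1/5)·x_1 = M, so (5·p_1 + p_2)·x_1 = 5·M.
Demand: x_1*(p_1,p_2,M) = 5·M/(5·p_1 + p_2), x_2* = M/(5·p_1 + p_2).
Here 5·1.2 + 11.6 = 17.6, giving x_2* = 2.9545.

x_2* = 2.9545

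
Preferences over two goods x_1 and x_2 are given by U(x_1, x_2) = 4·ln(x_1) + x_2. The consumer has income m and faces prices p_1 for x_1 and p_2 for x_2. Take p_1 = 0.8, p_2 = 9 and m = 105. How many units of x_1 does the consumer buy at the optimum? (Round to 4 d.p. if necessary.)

x_1* = 45

MU_x_1 = 4/x_1, MU_x_2 = 1. Tangency: 4/x_1 = p_1/p_2.
So x_1*(p_1,p_2) = 4·p_2/p_1, independent of income; and x_2* = (m − 4·p_2)/p_2.
At the given prices: x_1* = 4·9/0.8 = 45.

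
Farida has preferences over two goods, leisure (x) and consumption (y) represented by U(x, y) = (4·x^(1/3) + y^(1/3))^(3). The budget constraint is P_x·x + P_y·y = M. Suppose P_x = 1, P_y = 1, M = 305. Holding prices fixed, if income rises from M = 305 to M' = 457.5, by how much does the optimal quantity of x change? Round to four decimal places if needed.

MU_x ∝ 4·x^(-2/3), MU_y ∝ y^(-2/3), so MRS = 4·(y/x)^(2/3) = P_x/P_y.
Hence y/x = ((1/4)·P_x/P_y)^(1/(2/3)), i.e. raised to the 1.5 power.
With the ratio pinned down, the budget gives x* = M/(P_x + P_y·(y/x)) and y* = (y/x)·x*.
Numerically y/x = 0.125, so x* = 305/(1 + 1·0.125) = 271.1111.
At M' = 457.5: x* = 406.6667. Change: 406.6667 − 271.1111 = 135.5556.

Δx* = 135.5556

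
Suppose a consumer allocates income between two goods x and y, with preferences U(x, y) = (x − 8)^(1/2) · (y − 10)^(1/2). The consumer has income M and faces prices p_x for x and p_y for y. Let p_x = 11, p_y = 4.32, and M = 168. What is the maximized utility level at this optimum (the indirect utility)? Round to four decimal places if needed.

Let x' = x−8, y' = y−10. MRS = y'/x' = p_x/p_y.
Substituting into the budget: x* = 8 + 0.5·(M − 8·p_x − 10·p_y)/p_x, and y* = 10 + 0.5·(…)/p_y.
Discretionary income = 168 − 8·11 − 10·4.32 = 36.8; x* = 8 + 0.5·36.8/11 = 9.6727; y* = 10 + 0.5·36.8/4.32 = 14.2593.
Utility at the optimum: U(9.6727, 14.2593) = 2.6692.

V = 2.6692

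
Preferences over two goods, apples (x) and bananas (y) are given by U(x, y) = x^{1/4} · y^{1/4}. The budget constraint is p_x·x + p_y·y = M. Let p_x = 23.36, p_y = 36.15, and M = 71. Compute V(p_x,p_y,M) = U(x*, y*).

At p_x=23.36, p_y=36.15, M=71: x* = 0.5·71/23.36 = 1.5197, y* = 0.982.
Utility at the optimum: U(1.5197, 0.982) = 1.1053.

V = 1.1053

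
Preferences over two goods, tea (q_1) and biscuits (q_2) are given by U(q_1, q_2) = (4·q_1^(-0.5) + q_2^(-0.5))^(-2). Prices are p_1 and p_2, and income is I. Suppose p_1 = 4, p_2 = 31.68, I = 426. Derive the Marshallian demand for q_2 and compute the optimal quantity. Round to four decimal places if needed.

MU_q_1 ∝ 4·q_1^(-1.5), MU_q_2 ∝ q_2^(-1.5), so MRS = 4·(q_2/q_1)^(1.5) = p_1/p_2.
Solve for the ratio: q_2/q_1 = [(1/4)·p_1/p_2]^(2/3).
Substitute q_2 = (q_2/q_1)·q_1 into the budget: q_1* = I/(p_1 + p_2·(q_2/q_1)).
Numerically q_2/q_1 = 0.09988, so q_1* = 426/(4 + 31.68·0.09988) = 59.4625 and q_2* = 0.09988·59.4625 = 5.9391.

q_2* = 5.9391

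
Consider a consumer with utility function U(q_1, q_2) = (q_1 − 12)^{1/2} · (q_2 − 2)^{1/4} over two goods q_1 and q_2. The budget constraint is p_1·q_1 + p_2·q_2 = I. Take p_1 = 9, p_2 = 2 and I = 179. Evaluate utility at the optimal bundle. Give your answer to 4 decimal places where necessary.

After buying the subsistence bundle (12, 2), a share 2/3 of the remaining income goes to q_1: q_1* = 12 + 2/3·(I − 12p_1 − 2p_2)/p_1.
Discretionary income = 179 − 12·9 − 2·2 = 67; q_1* = 12 + 2/3·67/9 = 16.963; q_2* = 2 + 1/3·67/2 = 13.1667.
Utility at the optimum: U(16.963, 13.1667) = 4.0724.

V = 4.0724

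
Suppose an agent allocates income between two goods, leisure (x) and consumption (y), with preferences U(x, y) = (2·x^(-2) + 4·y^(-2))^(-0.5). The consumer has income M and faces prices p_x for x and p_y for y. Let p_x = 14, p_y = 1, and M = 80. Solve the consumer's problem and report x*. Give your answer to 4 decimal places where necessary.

MU_x ∝ 2·x^(-3), MU_y ∝ 4·y^(-3), so MRS = (1/2)·(y/x)^(3) = p_x/p_y.
Solve for the ratio: y/x = [2·p_x/p_y]^(1/3).
Substitute y = (y/x)·x into the budget: x* = M/(p_x + p_y·(y/x)).
Numerically y/x = 3.036589, so x* = 80/(14 + 1·3.036589) = 4.6958.

x* = 4.6958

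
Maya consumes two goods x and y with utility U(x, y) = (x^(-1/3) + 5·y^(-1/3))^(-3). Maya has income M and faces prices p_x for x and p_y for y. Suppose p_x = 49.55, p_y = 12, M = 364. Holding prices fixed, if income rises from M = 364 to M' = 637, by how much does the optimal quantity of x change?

MU_x ∝ x^(-4/3), MU_y ∝ 5·y^(-4/3), so MRS = (1/5)·(y/x)^(4/3) = p_x/p_y.
Solve for the ratio: y/x = [5·p_x/p_y]^(0.75).
With the ratio pinned down, the budget gives x* = M/(p_x + p_y·(y/x)) and y* = (y/x)·x*.
Numerically y/x = 9.685551, so x* = 364/(49.55 + 12·9.685551) = 2.1957.
At M' = 637: x* = 3.8425. Change: 3.8425 − 2.1957 = 1.6468.

Δx* = 1.6468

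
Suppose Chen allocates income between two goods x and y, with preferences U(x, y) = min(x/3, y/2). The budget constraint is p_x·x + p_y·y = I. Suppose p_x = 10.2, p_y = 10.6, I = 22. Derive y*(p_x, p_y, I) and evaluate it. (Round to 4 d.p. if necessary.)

Leontief preferences: the optimum is at the kink where x/3 = y/2, i.e. y = (2/3)·x.
Budget: p_x·x + p_y·(2/3)·x = I, so (3·p_x + 2·p_y)·x = 3·I.
Demand: x*(p_x,p_y,I) = 3·I/(3·p_x + 2·p_y), y* = 2·I/(3·p_x + 2·p_y).
Here 3·10.2 + 2·10.6 = 51.8, giving y* = 0.8494.

y* = 0.8494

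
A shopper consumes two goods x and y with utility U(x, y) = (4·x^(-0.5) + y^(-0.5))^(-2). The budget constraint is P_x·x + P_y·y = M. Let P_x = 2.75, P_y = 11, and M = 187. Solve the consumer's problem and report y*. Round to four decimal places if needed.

MRS = MU_x/MU_y = 4·(y/x)^(1.5). Set equal to P_x/P_y.
Solve for the ratio: y/x = [(1/4)·P_x/P_y]^(2/3).
With the ratio pinned down, the budget gives x* = M/(P_x + P_y·(y/x)) and y* = (y/x)·x*.
Numerically y/x = 0.15749, so x* = 187/(2.75 + 11·0.15749) = 41.7188 and y* = 0.15749·41.7188 = 6.5703.

y* = 6.5703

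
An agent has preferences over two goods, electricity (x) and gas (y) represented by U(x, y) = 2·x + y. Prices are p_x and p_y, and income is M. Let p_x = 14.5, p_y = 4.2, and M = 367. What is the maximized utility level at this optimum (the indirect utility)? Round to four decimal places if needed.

V = 87.381

y gives more utility per dollar, so spend all income on y: y* = M/p_y, x* = 0.
Numerically: x* = 0, y* = 87.381.
Utility at the optimum: U(0, 87.381) = 87.381.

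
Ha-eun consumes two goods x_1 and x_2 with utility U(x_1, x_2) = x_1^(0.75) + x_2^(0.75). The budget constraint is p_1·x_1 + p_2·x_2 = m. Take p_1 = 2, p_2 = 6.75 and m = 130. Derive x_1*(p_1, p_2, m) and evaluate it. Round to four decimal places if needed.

x_1* = 63.3521

From the CES first-order condition, (x_2/x_1)^(0.25) = p_1/p_2.
Hence x_2/x_1 = (p_1/p_2)^(1/(0.25)), i.e. raised to the 4 power.
Substitute x_2 = (x_2/x_1)·x_1 into the budget: x_1* = m/(p_1 + p_2·(x_2/x_1)).
Numerically x_2/x_1 = 0.007707, so x_1* = 130/(2 + 6.75·0.007707) = 63.3521.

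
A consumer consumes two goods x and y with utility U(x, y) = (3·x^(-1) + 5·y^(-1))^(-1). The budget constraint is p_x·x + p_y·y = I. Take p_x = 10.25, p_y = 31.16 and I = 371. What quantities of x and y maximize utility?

x* = 11.1338, y* = 8.2439

From the CES first-order condition, (3/5)·(y/x)^(2) = p_x/p_y.
Solve for the ratio: y/x = [(5/3)·p_x/p_y]^(0.5).
With the ratio pinned down, the budget gives x* = I/(p_x + p_y·(y/x)) and y* = (y/x)·x*.
Numerically y/x = 0.740436, so x* = 371/(10.25 + 31.16·0.740436) = 11.1338 and y* = 0.740436·11.1338 = 8.2439.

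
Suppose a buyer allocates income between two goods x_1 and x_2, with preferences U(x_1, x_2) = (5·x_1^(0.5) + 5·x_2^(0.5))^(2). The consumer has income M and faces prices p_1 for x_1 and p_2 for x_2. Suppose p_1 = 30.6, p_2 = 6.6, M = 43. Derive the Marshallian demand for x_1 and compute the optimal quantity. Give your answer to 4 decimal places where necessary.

With the ratio pinned down, the budget gives x_1* = M/(p_1 + p_2·(x_2/x_1)) and x_2* = (x_2/x_1)·x_1*.
Numerically x_2/x_1 = 21.495868, so x_1* = 43/(30.6 + 6.6·21.495868) = 0.2493.

x_1* = 0.2493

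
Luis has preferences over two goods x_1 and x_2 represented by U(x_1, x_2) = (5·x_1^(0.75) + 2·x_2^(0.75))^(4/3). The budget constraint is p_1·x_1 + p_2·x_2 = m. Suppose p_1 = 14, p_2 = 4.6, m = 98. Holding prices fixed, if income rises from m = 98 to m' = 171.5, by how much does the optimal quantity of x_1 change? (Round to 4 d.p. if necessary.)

Δx_1* = 3.0493

Substitute x_2 = (x_2/x_1)·x_1 into the budget: x_1* = m/(p_1 + p_2·(x_2/x_1)).
Numerically x_2/x_1 = 2.196447, so x_1* = 98/(14 + 4.6·2.196447) = 4.0658.
At m' = 171.5: x_1* = 7.1151. Change: 7.1151 − 4.0658 = 3.0493.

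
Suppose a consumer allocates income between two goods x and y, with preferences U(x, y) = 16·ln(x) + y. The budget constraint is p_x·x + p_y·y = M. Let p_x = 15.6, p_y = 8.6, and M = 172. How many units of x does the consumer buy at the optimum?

MU_x = 16/x, MU_y = 1. Tangency: 16/x = p_x/p_y.
So x*(p_x,p_y) = 16·p_y/p_x, independent of income; and y* = (M − 16·p_y)/p_y.
At the given prices: x* = 16·8.6/15.6 = 8.8205.

x* = 8.8205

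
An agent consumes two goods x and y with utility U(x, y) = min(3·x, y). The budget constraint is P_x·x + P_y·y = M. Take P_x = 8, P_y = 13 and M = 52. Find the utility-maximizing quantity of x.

With perfect complements, no substitution: consume in ratio x:y = 1:3.
Budget: P_x·x + P_y·3·x = M, so (P_x + 3·P_y)·x = M.
Demand: x*(P_x,P_y,M) = M/(P_x + 3·P_y), y* = 3·M/(P_x + 3·P_y).
Here 8 + 3·13 = 47, giving x* = 1.1064.

x* = 1.1064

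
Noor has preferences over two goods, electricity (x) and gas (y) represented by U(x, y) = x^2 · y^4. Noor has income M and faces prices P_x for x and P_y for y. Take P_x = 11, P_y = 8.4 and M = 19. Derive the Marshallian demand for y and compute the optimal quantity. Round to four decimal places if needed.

At P_x=11, P_y=8.4, M=19: y* = 2/3·19/8.4 = 1.5079.

y* = 1.5079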